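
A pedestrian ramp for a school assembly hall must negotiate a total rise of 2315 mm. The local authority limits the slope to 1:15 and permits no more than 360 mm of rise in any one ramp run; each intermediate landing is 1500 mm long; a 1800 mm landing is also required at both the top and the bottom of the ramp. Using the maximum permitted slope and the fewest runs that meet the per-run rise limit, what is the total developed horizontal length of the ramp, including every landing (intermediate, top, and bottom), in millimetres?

47325 mm

At most 360 each: 2315/360 = 6.43, giving 7 ramp runs. That means 6 intermediate landings.
Ramp run (horizontal) at 1:15: 2315 × 15 = 34725 mm.
Intermediate landings: 6 × 1500 = 9000 mm.
Top and bottom landings: 2 × 1800 = 3600 mm.
Total = 34725 + 9000 + 3600 = 47325 mm.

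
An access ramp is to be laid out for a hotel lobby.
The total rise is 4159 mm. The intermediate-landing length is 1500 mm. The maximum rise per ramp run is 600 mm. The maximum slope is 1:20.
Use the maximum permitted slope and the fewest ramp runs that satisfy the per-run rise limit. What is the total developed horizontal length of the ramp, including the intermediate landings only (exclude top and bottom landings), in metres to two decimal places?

4159 / 600 = 6.93, so 7 ramp runs are needed. That means 6 intermediate landings.
Ramp run (horizontal) at 1:20: 4159 × 20 = 83180 mm.
Intermediate landings: 6 × 1500 = 9000 mm.
Total developed length = 83180 + 9000 = 92180 mm.
= 92.18 m.

92.18 m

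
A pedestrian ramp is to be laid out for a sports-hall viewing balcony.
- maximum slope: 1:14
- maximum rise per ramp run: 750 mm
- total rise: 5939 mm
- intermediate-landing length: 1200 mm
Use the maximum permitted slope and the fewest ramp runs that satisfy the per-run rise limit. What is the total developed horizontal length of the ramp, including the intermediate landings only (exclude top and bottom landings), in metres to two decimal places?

91.55 m

At most 750 each: 5939/750 = 7.92, giving 8 ramp runs. That means 7 intermediate landings.
Horizontal run for 5939 mm of rise at 1:14 is 5939 × 14 = 83146 mm.
7 intermediate landings contribute 7 × 1200 = 8400 mm.
Total developed length = 83146 + 8400 = 91546 mm.
= 91.55 m.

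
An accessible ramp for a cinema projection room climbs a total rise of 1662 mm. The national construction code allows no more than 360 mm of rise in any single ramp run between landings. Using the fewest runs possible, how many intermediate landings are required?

4 intermediate landings

At most 360 each: 1662/360 = 4.62, giving 5 ramp runs.
5 runs are separated by 4 intermediate landings.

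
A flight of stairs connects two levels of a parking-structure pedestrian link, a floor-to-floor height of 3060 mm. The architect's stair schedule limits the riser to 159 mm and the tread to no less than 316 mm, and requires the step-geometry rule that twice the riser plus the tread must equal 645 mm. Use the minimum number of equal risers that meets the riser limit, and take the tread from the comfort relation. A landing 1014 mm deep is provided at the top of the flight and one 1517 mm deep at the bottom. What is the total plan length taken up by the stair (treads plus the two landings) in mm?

8972 mm

At most 159 each: 3060/159 = 19.25, giving 20 risers.
Riser R = 3060 / 20 = 153 mm, within the 159 mm limit.
Tread T = 645 − 2 × 153 = 339 mm (≥ 316 mm).
Going = (20 − 1) × 339 = 6441 mm.
Add landings: 6441 + 1014 + 1517 = 8972 mm.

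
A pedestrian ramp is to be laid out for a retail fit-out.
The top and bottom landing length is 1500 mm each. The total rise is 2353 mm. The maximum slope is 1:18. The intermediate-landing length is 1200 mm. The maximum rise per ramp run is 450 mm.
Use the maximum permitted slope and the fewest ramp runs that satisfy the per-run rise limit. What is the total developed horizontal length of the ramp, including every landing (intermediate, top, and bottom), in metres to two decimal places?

51.35 m

2353 / 450 = 5.229 → round up to 6 ramp runs. That means 5 intermediate landings.
Horizontal run for 2353 mm of rise at 1:18 is 2353 × 18 = 42354 mm.
Intermediate landings: 5 × 1200 = 6000 mm.
Top and bottom landings: 2 × 1500 = 3000 mm.
Total = 42354 + 6000 + 3000 = 51354 mm.
= 51.35 m.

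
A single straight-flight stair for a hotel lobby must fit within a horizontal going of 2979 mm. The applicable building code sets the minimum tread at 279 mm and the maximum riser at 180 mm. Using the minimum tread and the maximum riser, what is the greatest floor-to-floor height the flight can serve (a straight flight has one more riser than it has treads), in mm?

1980 mm

2979 / 279 = 10.68, so 10 treads fit.
Risers = treads + 1 = 11.
Maximum height = 11 × 180 = 1980 mm.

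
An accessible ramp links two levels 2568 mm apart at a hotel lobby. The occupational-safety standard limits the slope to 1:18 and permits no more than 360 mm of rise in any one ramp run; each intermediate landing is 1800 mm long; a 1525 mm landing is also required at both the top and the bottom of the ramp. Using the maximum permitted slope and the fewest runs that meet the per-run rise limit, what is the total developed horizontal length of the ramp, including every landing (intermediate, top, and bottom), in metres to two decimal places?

61.87 m

At most 360 each: 2568/360 = 7.13, giving 8 ramp runs. That means 7 intermediate landings.
Horizontal run for 2568 mm of rise at 1:18 is 2568 × 18 = 46224 mm.
7 intermediate landings contribute 7 × 1800 = 12600 mm.
Top and bottom landings: 2 × 1525 = 3050 mm.
Total = 46224 + 12600 + 3050 = 61874 mm.
= 61.87 m.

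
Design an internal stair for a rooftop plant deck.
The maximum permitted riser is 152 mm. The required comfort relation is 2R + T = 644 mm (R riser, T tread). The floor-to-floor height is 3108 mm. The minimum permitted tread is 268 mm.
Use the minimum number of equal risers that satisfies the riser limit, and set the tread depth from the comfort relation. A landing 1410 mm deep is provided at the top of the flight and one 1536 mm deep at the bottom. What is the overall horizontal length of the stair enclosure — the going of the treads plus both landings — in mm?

At most 152 each: 3108/152 = 20.45, giving 21 risers.
Each riser is 3108/21 = 148 mm (≤ 152 mm).
From 2R + T = 644: T = 644 − 296 = 348 mm.
Going = (21 − 1) × 348 = 6960 mm.
Add landings: 6960 + 1410 + 1536 = 9906 mm.

9906 mm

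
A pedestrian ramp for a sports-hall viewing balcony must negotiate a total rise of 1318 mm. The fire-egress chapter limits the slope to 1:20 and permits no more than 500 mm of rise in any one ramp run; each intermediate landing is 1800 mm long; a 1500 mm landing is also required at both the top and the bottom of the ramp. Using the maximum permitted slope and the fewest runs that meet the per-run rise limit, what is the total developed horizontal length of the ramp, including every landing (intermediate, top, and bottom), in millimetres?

1318 / 500 = 2.636 → round up to 3 ramp runs. That means 2 intermediate landings.
Ramp run (horizontal) at 1:20: 1318 × 20 = 26360 mm.
2 intermediate landings contribute 2 × 1800 = 3600 mm.
Top and bottom landings: 2 × 1500 = 3000 mm.
Total = 26360 + 3600 + 3000 = 32960 mm.

32960 mm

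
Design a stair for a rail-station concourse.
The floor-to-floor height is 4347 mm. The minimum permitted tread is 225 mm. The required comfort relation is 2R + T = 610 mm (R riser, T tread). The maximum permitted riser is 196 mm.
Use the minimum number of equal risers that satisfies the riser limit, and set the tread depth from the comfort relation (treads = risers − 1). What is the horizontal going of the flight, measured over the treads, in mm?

4347 / 196 = 22.179 → round up to 23 risers.
Each riser is 4347/23 = 189 mm (≤ 196 mm).
Tread T = 610 − 2 × 189 = 232 mm (≥ 225 mm).
Going = (23 − 1) × 232 = 5104 mm.

5104 mm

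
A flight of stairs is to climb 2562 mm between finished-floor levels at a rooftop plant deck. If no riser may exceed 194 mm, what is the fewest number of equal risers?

At most 194 each: 2562/194 = 13.21, giving 14 risers.

14 risers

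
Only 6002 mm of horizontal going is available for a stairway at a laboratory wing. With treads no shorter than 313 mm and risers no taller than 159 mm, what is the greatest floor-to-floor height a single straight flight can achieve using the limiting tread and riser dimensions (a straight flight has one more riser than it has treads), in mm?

3180 mm

6002 / 313 = 19.18, so 19 treads fit.
Risers = treads + 1 = 20.
Maximum height = 20 × 159 = 3180 mm.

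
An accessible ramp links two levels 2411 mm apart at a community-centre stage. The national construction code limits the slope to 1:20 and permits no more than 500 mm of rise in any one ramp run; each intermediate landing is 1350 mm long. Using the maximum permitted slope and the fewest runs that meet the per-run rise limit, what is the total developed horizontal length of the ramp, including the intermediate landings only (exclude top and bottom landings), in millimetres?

53620 mm

2411 / 500 = 4.82, so 5 ramp runs are needed. That means 4 intermediate landings.
Ramp run (horizontal) at 1:20: 2411 × 20 = 48220 mm.
4 intermediate landings contribute 4 × 1350 = 5400 mm.
Total developed length = 48220 + 5400 = 53620 mm.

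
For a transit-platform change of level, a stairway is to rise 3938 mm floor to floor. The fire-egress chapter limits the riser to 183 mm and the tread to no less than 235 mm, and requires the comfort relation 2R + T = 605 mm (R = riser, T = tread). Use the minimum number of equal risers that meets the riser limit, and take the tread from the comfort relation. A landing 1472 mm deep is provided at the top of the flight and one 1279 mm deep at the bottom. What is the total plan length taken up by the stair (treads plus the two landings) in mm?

3938 / 183 = 21.52, so 22 risers are needed.
R = 3938 ÷ 22 = 179 mm.
T = 605 − 2·179 = 247 mm, which satisfies the 235 mm minimum.
Going = (22 − 1) × 247 = 5187 mm.
Enclosure = 5187 + 1472 + 1279 = 7938 mm.

7938 mm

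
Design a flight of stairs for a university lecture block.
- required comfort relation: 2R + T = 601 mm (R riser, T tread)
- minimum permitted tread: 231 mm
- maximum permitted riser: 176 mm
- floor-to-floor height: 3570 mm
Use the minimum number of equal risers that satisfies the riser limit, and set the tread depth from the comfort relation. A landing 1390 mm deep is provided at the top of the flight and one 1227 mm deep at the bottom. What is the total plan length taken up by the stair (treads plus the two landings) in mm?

At most 176 each: 3570/176 = 20.28, giving 21 risers.
Each riser is 3570/21 = 170 mm (≤ 176 mm).
T = 601 − 2·170 = 261 mm, which satisfies the 231 mm minimum.
21 risers give 20 treads; going = 20 × 261 = 5220 mm.
Enclosure = 5220 + 1390 + 1227 = 7837 mm.

7837 mm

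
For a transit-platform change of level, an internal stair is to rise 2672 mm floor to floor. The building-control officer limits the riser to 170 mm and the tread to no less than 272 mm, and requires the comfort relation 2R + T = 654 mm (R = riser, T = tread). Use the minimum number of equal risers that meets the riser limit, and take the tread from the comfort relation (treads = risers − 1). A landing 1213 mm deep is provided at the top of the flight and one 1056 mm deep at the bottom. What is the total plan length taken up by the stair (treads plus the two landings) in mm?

7069 mm

2672 / 170 = 15.72, so 16 risers are needed.
R = 2672 ÷ 16 = 167 mm.
From 2R + T = 654: T = 654 − 334 = 320 mm.
Treads = 16 − 1 = 15; going = 15 × 320 = 4800 mm.
Enclosure = 4800 + 1213 + 1056 = 7069 mm.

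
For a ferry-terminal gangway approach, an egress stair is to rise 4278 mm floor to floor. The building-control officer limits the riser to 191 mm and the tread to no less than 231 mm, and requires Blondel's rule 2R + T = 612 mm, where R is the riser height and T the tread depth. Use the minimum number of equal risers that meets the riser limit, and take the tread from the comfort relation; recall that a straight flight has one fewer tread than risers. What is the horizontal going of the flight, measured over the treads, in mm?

5280 mm

4278 / 191 = 22.40, so 23 risers are needed.
R = 4278 ÷ 23 = 186 mm.
Tread T = 612 − 2 × 186 = 240 mm (≥ 231 mm).
Treads = 23 − 1 = 22; going = 22 × 240 = 5280 mm.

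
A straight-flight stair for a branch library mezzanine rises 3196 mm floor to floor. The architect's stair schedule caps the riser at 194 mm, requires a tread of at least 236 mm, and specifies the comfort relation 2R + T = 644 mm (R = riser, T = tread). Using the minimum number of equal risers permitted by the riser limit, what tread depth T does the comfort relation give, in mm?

268 mm

⌈3196/194⌉ = 17 risers.
R = 3196 ÷ 17 = 188 mm.
From 2R + T = 644: T = 644 − 376 = 268 mm.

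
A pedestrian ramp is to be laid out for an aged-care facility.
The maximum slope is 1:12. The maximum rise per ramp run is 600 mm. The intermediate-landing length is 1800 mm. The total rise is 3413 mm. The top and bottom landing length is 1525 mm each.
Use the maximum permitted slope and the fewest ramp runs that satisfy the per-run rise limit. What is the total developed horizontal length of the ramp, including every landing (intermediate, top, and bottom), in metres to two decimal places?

53.01 m

⌈3413/600⌉ = 6 ramp runs. That means 5 intermediate landings.
Horizontal run for 3413 mm of rise at 1:12 is 3413 × 12 = 40956 mm.
5 intermediate landings contribute 5 × 1800 = 9000 mm.
Top and bottom landings: 2 × 1525 = 3050 mm.
Total = 40956 + 9000 + 3050 = 53006 mm.
= 53.01 m.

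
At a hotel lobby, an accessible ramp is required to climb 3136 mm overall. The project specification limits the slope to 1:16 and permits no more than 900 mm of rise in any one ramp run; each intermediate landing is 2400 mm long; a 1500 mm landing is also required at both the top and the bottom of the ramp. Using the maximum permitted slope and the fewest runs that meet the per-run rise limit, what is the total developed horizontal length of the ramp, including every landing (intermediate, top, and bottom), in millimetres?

3136 / 900 = 3.48, so 4 ramp runs are needed. That means 3 intermediate landings.
Horizontal run for 3136 mm of rise at 1:16 is 3136 × 16 = 50176 mm.
3 intermediate landings contribute 3 × 2400 = 7200 mm.
Top and bottom landings: 2 × 1500 = 3000 mm.
Total = 50176 + 7200 + 3000 = 60376 mm.

60376 mm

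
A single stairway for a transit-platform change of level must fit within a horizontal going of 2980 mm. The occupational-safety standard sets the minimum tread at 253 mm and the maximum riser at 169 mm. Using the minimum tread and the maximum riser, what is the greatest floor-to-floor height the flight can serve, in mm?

2980 / 253 = 11.78, so 11 treads fit.
Risers = treads + 1 = 12.
Maximum height = 12 × 169 = 2028 mm.

2028 mm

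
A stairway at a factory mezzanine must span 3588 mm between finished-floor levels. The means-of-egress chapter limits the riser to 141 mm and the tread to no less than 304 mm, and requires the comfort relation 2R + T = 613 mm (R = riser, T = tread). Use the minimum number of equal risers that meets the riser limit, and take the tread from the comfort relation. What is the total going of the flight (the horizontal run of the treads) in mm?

⌈3588/141⌉ = 26 risers.
Riser R = 3588 / 26 = 138 mm, within the 141 mm limit.
Tread T = 613 − 2 × 138 = 337 mm (≥ 304 mm).
Treads = 26 − 1 = 25; going = 25 × 337 = 8425 mm.

8425 mm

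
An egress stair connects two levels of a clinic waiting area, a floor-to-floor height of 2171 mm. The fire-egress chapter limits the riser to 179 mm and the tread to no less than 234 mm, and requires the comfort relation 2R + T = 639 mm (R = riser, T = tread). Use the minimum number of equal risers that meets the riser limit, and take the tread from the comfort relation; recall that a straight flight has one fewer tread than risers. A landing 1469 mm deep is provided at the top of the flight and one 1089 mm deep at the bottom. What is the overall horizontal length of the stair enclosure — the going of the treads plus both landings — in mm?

6218 mm

⌈2171/179⌉ = 13 risers.
R = 2171 ÷ 13 = 167 mm.
T = 639 − 2·167 = 305 mm, which satisfies the 234 mm minimum.
Treads = 13 − 1 = 12; going = 12 × 305 = 3660 mm.
Enclosure = 3660 + 1469 + 1089 = 6218 mm.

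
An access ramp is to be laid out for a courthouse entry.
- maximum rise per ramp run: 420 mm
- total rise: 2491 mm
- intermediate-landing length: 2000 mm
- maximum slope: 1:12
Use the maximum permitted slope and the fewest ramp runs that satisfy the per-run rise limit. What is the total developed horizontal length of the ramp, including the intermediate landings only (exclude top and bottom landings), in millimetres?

39892 mm

2491 / 420 = 5.93, so 6 ramp runs are needed. That means 5 intermediate landings.
Horizontal run for 2491 mm of rise at 1:12 is 2491 × 12 = 29892 mm.
5 intermediate landings contribute 5 × 2000 = 10000 mm.
Developed length = 29892 + 10000 = 39892 mm.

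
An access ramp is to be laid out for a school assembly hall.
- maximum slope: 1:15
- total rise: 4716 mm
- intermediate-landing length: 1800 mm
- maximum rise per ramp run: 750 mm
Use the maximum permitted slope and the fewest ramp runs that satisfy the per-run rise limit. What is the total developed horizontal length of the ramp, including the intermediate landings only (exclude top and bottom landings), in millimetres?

81540 mm

4716 / 750 = 6.29, so 7 ramp runs are needed. That means 6 intermediate landings.
Ramp run (horizontal) at 1:15: 4716 × 15 = 70740 mm.
6 intermediate landings contribute 6 × 1800 = 10800 mm.
Total developed length = 70740 + 10800 = 81540 mm.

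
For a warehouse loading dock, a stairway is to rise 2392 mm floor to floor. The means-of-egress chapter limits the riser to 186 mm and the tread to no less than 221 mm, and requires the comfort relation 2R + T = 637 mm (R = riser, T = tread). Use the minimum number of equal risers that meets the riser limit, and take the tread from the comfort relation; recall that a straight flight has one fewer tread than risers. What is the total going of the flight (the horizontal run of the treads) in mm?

3228 mm

2392 / 186 = 12.860 → round up to 13 risers.
R = 2392 ÷ 13 = 184 mm.
T = 637 − 2·184 = 269 mm, which satisfies the 221 mm minimum.
13 risers give 12 treads; going = 12 × 269 = 3228 mm.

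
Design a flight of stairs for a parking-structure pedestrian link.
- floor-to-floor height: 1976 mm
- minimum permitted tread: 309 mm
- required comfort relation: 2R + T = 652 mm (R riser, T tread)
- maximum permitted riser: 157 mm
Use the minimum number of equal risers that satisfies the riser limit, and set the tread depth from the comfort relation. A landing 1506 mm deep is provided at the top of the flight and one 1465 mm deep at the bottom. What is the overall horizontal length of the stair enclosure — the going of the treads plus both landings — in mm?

7147 mm

1976 / 157 = 12.586 → round up to 13 risers.
Riser R = 1976 / 13 = 152 mm, within the 157 mm limit.
From 2R + T = 652: T = 652 − 304 = 348 mm.
13 risers give 12 treads; going = 12 × 348 = 4176 mm.
Add landings: 4176 + 1506 + 1465 = 7147 mm.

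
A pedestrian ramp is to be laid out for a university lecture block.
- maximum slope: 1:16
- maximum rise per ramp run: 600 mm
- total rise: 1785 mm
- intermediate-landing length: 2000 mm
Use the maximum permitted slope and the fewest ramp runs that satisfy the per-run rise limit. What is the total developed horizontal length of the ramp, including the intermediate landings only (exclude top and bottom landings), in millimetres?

32560 mm

1785 / 600 = 2.975 → round up to 3 ramp runs. That means 2 intermediate landings.
Horizontal run for 1785 mm of rise at 1:16 is 1785 × 16 = 28560 mm.
2 intermediate landings contribute 2 × 2000 = 4000 mm.
Developed length = 28560 + 4000 = 32560 mm.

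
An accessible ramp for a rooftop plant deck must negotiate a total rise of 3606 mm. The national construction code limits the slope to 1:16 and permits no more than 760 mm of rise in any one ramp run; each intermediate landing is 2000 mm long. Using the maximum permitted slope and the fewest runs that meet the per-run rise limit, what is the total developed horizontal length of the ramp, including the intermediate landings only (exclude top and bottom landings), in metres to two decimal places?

65.70 m

⌈3606/760⌉ = 5 ramp runs. That means 4 intermediate landings.
Ramp run (horizontal) at 1:16: 3606 × 16 = 57696 mm.
Intermediate landings: 4 × 2000 = 8000 mm.
Total developed length = 57696 + 8000 = 65696 mm.
= 65.70 m.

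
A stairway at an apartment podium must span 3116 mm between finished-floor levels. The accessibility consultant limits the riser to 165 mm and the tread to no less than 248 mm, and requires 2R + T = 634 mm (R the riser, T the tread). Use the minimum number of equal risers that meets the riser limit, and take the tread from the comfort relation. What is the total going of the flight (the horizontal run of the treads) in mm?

5508 mm

3116 / 165 = 18.885 → round up to 19 risers.
Each riser is 3116/19 = 164 mm (≤ 165 mm).
Tread T = 634 − 2 × 164 = 306 mm (≥ 248 mm).
Going = (19 − 1) × 306 = 5508 mm.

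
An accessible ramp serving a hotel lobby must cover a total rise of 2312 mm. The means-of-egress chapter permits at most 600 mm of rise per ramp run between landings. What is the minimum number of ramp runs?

2312 / 600 = 3.853 → round up to 4 ramp runs.

4 runs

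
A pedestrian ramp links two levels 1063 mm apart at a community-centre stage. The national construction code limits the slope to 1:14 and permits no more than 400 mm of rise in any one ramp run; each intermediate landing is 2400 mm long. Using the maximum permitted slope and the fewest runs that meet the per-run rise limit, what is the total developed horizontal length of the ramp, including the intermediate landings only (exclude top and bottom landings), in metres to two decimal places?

At most 400 each: 1063/400 = 2.66, giving 3 ramp runs. That means 2 intermediate landings.
Horizontal run for 1063 mm of rise at 1:14 is 1063 × 14 = 14882 mm.
Intermediate landings: 2 × 2400 = 4800 mm.
Developed length = 14882 + 4800 = 19682 mm.
= 19.68 m.

19.68 m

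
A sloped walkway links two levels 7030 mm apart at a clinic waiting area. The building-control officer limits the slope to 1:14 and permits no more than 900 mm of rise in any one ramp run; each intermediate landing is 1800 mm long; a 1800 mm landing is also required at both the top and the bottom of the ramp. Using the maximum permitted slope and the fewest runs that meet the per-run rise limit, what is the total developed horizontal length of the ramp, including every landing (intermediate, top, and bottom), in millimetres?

114620 mm

7030 / 900 = 7.81, so 8 ramp runs are needed. That means 7 intermediate landings.
Horizontal run for 7030 mm of rise at 1:14 is 7030 × 14 = 98420 mm.
7 intermediate landings contribute 7 × 1800 = 12600 mm.
Top and bottom landings: 2 × 1800 = 3600 mm.
Total = 98420 + 12600 + 3600 = 114620 mm.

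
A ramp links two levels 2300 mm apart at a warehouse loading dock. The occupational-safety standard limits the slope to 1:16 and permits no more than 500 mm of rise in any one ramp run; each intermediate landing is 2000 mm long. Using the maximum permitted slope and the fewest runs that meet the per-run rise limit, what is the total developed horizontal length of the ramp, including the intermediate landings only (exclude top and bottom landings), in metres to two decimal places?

At most 500 each: 2300/500 = 4.60, giving 5 ramp runs. That means 4 intermediate landings.
Ramp run (horizontal) at 1:16: 2300 × 16 = 36800 mm.
Intermediate landings: 4 × 2000 = 8000 mm.
Developed length = 36800 + 8000 = 44800 mm.
= 44.80 m.

44.80 m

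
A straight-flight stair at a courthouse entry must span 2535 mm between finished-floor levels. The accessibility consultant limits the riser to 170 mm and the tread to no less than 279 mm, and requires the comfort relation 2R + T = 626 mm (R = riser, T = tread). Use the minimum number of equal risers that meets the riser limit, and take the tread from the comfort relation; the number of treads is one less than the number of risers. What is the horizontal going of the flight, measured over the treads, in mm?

4032 mm

2535 / 170 = 14.91, so 15 risers are needed.
R = 2535 ÷ 15 = 169 mm.
T = 626 − 2·169 = 288 mm, which satisfies the 279 mm minimum.
Going = (15 − 1) × 288 = 4032 mm.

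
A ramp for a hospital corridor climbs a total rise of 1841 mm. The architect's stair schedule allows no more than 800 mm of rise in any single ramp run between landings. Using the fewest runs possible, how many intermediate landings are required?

⌈1841/800⌉ = 3 ramp runs.
3 runs are separated by 2 intermediate landings.

2 intermediate landings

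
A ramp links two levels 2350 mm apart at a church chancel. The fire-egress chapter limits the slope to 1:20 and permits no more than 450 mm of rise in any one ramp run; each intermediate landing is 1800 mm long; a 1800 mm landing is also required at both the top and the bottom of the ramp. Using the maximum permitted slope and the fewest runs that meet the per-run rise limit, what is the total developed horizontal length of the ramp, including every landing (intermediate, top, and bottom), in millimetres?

2350 / 450 = 5.22, so 6 ramp runs are needed. That means 5 intermediate landings.
Ramp run (horizontal) at 1:20: 2350 × 20 = 47000 mm.
Intermediate landings: 5 × 1800 = 9000 mm.
Top and bottom landings: 2 × 1800 = 3600 mm.
Total = 47000 + 9000 + 3600 = 59600 mm.

59600 mm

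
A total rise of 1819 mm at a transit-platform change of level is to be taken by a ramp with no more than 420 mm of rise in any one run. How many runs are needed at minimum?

1819 / 420 = 4.33, so 5 ramp runs are needed.

5 runs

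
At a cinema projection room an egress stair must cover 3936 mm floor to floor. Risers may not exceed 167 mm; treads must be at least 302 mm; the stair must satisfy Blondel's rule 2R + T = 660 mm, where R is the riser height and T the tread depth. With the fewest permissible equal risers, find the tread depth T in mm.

332 mm

3936 / 167 = 23.57, so 24 risers are needed.
R = 3936 ÷ 24 = 164 mm.
From 2R + T = 660: T = 660 − 328 = 332 mm.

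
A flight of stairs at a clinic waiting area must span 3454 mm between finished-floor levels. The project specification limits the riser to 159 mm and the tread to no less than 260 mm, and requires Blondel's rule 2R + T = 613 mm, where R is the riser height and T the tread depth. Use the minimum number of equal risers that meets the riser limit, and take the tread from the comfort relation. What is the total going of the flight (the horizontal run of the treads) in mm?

6279 mm

3454 / 159 = 21.72, so 22 risers are needed.
Riser R = 3454 / 22 = 157 mm, within the 159 mm limit.
T = 613 − 2·157 = 299 mm, which satisfies the 260 mm minimum.
Treads = 22 − 1 = 21; going = 21 × 299 = 6279 mm.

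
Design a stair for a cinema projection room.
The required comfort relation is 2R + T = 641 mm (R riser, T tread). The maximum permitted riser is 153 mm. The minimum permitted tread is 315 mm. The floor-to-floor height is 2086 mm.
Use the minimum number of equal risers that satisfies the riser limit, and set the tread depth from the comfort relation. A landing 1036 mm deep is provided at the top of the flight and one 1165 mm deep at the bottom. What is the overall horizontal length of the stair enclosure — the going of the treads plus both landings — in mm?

2086 / 153 = 13.63, so 14 risers are needed.
Riser R = 2086 / 14 = 149 mm, within the 153 mm limit.
Tread T = 641 − 2 × 149 = 343 mm (≥ 315 mm).
Going = (14 − 1) × 343 = 4459 mm.
Enclosure = 4459 + 1036 + 1165 = 6660 mm.

6660 mm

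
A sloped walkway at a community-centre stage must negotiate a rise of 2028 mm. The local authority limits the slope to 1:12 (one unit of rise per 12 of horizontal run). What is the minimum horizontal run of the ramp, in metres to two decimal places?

Run = rise × 12 = 2028 × 12 = 24336 mm.
24336 mm = 24.34 m.

24.34 m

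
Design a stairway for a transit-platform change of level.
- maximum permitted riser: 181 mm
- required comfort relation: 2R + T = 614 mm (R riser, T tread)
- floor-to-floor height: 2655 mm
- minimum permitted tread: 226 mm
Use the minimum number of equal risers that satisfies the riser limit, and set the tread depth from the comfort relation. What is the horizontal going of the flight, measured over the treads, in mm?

At most 181 each: 2655/181 = 14.67, giving 15 risers.
R = 2655 ÷ 15 = 177 mm.
Tread T = 614 − 2 × 177 = 260 mm (≥ 226 mm).
Treads = 15 − 1 = 14; going = 14 × 260 = 3640 mm.

3640 mm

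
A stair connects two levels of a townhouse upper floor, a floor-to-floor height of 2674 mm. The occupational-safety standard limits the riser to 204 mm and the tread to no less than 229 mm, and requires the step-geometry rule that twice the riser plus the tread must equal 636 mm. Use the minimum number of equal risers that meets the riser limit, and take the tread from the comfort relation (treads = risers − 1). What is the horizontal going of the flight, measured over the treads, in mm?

3302 mm

2674 / 204 = 13.11, so 14 risers are needed.
Riser R = 2674 / 14 = 191 mm, within the 204 mm limit.
Tread T = 636 − 2 × 191 = 254 mm (≥ 229 mm).
Treads = 14 − 1 = 13; going = 13 × 254 = 3302 mm.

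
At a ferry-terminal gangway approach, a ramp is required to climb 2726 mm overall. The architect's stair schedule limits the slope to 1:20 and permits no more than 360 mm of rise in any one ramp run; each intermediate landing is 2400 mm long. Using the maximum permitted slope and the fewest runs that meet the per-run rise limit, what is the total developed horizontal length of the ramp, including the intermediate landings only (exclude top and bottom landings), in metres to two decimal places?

71.32 m

At most 360 each: 2726/360 = 7.57, giving 8 ramp runs. That means 7 intermediate landings.
Horizontal run for 2726 mm of rise at 1:20 is 2726 × 20 = 54520 mm.
7 intermediate landings contribute 7 × 2400 = 16800 mm.
Total developed length = 54520 + 16800 = 71320 mm.
= 71.32 m.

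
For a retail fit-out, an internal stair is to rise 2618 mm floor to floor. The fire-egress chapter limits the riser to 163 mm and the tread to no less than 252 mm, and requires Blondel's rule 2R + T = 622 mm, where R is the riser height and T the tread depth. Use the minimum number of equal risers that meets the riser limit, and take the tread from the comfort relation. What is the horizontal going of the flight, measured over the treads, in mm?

5024 mm

⌈2618/163⌉ = 17 risers.
R = 2618 ÷ 17 = 154 mm.
Tread T = 622 − 2 × 154 = 314 mm (≥ 252 mm).
Going = (17 − 1) × 314 = 5024 mm.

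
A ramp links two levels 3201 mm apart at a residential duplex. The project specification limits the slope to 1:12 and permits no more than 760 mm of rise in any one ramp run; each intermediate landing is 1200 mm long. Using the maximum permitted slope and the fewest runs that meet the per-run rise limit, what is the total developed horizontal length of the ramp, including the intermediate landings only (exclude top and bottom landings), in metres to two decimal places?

43.21 m

⌈3201/760⌉ = 5 ramp runs. That means 4 intermediate landings.
Ramp run (horizontal) at 1:12: 3201 × 12 = 38412 mm.
Intermediate landings: 4 × 1200 = 4800 mm.
Total developed length = 38412 + 4800 = 43212 mm.
= 43.21 m.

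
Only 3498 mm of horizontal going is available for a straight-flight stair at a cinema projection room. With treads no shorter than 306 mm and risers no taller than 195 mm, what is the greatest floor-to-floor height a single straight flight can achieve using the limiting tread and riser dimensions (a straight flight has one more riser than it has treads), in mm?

Treads that fit: ⌊3498 / 306⌋ = 11.
Risers = treads + 1 = 12.
Maximum height = 12 × 195 = 2340 mm.

2340 mm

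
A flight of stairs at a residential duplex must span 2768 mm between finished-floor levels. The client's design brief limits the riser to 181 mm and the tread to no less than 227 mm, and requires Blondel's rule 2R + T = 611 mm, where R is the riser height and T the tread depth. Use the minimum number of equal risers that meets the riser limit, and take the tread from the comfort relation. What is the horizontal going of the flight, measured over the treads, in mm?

⌈2768/181⌉ = 16 risers.
Each riser is 2768/16 = 173 mm (≤ 181 mm).
From 2R + T = 611: T = 611 − 346 = 265 mm.
Going = (16 − 1) × 265 = 3975 mm.

3975 mm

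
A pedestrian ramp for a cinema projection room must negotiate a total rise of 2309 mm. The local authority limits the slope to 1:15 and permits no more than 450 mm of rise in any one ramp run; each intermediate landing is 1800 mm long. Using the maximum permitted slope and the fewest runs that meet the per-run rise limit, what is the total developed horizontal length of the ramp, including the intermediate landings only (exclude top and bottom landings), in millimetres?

At most 450 each: 2309/450 = 5.13, giving 6 ramp runs. That means 5 intermediate landings.
Ramp run (horizontal) at 1:15: 2309 × 15 = 34635 mm.
5 intermediate landings contribute 5 × 1800 = 9000 mm.
Total developed length = 34635 + 9000 = 43635 mm.

43635 mm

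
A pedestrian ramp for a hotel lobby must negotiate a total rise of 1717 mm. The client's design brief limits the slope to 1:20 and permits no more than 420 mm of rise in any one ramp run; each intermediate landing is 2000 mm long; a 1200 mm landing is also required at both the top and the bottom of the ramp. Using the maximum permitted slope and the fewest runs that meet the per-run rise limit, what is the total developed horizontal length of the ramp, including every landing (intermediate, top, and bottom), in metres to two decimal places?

44.74 m

⌈1717/420⌉ = 5 ramp runs. That means 4 intermediate landings.
Ramp run (horizontal) at 1:20: 1717 × 20 = 34340 mm.
4 intermediate landings contribute 4 × 2000 = 8000 mm.
Top and bottom landings: 2 × 1200 = 2400 mm.
Total = 34340 + 8000 + 2400 = 44740 mm.
= 44.74 m.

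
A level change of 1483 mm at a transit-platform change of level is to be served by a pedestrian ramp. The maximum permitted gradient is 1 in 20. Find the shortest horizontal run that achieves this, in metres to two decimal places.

29.66 m

Run = rise × 20 = 1483 × 20 = 29660 mm.
29660 mm = 29.66 m.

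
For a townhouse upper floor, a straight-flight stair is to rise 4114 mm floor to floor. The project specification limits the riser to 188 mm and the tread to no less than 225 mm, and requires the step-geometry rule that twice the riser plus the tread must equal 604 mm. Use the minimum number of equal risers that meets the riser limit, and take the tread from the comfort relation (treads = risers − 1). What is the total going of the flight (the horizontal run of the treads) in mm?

4830 mm

4114 / 188 = 21.883 → round up to 22 risers.
R = 4114 ÷ 22 = 187 mm.
T = 604 − 2·187 = 230 mm, which satisfies the 225 mm minimum.
Going = (22 − 1) × 230 = 4830 mm.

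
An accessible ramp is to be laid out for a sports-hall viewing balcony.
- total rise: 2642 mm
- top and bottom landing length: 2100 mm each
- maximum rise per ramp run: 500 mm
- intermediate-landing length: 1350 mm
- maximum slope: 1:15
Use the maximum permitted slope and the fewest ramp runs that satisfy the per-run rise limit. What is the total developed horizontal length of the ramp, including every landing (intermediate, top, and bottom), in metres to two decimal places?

50.58 m

2642 / 500 = 5.28, so 6 ramp runs are needed. That means 5 intermediate landings.
Ramp run (horizontal) at 1:15: 2642 × 15 = 39630 mm.
5 intermediate landings contribute 5 × 1350 = 6750 mm.
Top and bottom landings: 2 × 2100 = 4200 mm.
Total = 39630 + 6750 + 4200 = 50580 mm.
= 50.58 m.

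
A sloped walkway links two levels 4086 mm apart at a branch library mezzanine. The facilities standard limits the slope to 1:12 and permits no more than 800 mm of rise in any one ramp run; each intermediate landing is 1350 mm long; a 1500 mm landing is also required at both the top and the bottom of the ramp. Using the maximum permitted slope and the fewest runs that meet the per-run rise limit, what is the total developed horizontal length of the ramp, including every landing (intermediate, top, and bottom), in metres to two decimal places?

At most 800 each: 4086/800 = 5.11, giving 6 ramp runs. That means 5 intermediate landings.
Ramp run (horizontal) at 1:12: 4086 × 12 = 49032 mm.
5 intermediate landings contribute 5 × 1350 = 6750 mm.
Top and bottom landings: 2 × 1500 = 3000 mm.
Total = 49032 + 6750 + 3000 = 58782 mm.
= 58.78 m.

58.78 m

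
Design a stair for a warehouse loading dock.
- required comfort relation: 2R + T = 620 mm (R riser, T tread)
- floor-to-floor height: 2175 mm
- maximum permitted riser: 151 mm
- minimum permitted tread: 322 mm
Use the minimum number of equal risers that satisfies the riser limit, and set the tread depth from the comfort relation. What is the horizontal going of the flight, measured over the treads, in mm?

4620 mm

2175 / 151 = 14.40, so 15 risers are needed.
R = 2175 ÷ 15 = 145 mm.
Tread T = 620 − 2 × 145 = 330 mm (≥ 322 mm).
15 risers give 14 treads; going = 14 × 330 = 4620 mm.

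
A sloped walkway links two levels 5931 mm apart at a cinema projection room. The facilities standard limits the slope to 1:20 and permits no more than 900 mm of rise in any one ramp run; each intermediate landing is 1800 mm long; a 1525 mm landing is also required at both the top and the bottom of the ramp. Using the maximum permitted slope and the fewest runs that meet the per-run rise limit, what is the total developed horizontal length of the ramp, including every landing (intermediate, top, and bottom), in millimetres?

132470 mm

5931 / 900 = 6.590 → round up to 7 ramp runs. That means 6 intermediate landings.
Ramp run (horizontal) at 1:20: 5931 × 20 = 118620 mm.
Intermediate landings: 6 × 1800 = 10800 mm.
Top and bottom landings: 2 × 1525 = 3050 mm.
Total = 118620 + 10800 + 3050 = 132470 mm.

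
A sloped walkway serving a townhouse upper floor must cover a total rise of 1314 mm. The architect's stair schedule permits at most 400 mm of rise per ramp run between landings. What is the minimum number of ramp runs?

At most 400 each: 1314/400 = 3.29, giving 4 ramp runs.

4 runs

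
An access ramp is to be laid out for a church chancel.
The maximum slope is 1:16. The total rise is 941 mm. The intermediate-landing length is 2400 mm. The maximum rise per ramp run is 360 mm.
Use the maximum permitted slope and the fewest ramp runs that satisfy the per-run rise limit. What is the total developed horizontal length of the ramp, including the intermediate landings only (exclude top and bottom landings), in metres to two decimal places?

⌈941/360⌉ = 3 ramp runs. That means 2 intermediate landings.
Ramp run (horizontal) at 1:16: 941 × 16 = 15056 mm.
Intermediate landings: 2 × 2400 = 4800 mm.
Total developed length = 15056 + 4800 = 19856 mm.
= 19.86 m.

19.86 m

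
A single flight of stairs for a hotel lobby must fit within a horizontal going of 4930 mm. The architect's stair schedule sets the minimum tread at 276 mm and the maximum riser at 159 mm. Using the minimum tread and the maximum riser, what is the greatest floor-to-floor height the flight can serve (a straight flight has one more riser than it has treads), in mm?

4930 / 276 = 17.86, so 17 treads fit.
Risers = treads + 1 = 18.
Maximum height = 18 × 159 = 2862 mm.

2862 mm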